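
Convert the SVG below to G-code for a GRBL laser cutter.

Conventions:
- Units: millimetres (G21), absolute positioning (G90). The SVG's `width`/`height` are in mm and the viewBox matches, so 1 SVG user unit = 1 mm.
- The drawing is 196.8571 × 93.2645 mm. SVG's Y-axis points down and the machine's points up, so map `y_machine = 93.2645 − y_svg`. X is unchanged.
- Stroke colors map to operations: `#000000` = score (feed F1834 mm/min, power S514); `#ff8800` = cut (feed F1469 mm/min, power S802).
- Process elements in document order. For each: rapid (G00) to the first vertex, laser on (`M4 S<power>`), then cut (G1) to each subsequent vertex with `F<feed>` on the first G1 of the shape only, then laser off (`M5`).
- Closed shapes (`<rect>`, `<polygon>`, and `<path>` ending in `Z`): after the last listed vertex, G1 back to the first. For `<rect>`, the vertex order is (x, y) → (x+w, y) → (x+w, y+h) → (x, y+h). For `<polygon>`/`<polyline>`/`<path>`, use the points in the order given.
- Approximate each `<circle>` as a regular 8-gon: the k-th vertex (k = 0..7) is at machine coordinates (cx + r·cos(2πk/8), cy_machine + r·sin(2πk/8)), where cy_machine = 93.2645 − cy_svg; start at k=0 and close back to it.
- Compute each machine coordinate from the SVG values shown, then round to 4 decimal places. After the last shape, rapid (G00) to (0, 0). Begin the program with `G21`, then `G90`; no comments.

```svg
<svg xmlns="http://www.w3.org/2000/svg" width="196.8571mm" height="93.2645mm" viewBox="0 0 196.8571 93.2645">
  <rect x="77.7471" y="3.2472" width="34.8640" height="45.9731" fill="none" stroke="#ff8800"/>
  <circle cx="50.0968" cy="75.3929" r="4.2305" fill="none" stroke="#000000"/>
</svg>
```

G21
G90
G00 X77.7471 Y90.0173
M4 S802
G1 X112.6111 Y90.0173 F1469
G1 X112.6111 Y44.0442
G1 X77.7471 Y44.0442
G1 X77.7471 Y90.0173
M5
G00 X54.3273 Y17.8716
M4 S514
G1 X53.0882 Y20.8630 F1834
G1 X50.0968 Y22.1021
G1 X47.1054 Y20.8630
G1 X45.8663 Y17.8716
G1 X47.1054 Y14.8802
G1 X50.0968 Y13.6411
G1 X53.0882 Y14.8802
G1 X54.3273 Y17.8716
M5
G00 X0.0000 Y0.0000

viewBox `0 0 196.8571 93.2645` with mm width/height → 1 unit = 1 mm. Flip: y_m = 93.2645 − y_svg.

**Shape 1** — `<rect>` rectangle, stroke `#ff8800` → cut (S802, F1469). Machine vertices: (77.7471,90.0173) → (112.6111,90.0173) → (112.6111,44.0442) → (77.7471,44.0442) → (77.7471,90.0173). Closed: final G1 returns to the first vertex.

**Shape 2** — `<circle>` circle, stroke `#000000` → score (S514, F1834). Machine vertices: (54.3273,17.8716) → (53.0882,20.8630) → (50.0968,22.1021) → (47.1054,20.8630) → (45.8663,17.8716) → (47.1054,14.8802) → (50.0968,13.6411) → (53.0882,14.8802) → (54.3273,17.8716). Closed: final G1 returns to the first vertex.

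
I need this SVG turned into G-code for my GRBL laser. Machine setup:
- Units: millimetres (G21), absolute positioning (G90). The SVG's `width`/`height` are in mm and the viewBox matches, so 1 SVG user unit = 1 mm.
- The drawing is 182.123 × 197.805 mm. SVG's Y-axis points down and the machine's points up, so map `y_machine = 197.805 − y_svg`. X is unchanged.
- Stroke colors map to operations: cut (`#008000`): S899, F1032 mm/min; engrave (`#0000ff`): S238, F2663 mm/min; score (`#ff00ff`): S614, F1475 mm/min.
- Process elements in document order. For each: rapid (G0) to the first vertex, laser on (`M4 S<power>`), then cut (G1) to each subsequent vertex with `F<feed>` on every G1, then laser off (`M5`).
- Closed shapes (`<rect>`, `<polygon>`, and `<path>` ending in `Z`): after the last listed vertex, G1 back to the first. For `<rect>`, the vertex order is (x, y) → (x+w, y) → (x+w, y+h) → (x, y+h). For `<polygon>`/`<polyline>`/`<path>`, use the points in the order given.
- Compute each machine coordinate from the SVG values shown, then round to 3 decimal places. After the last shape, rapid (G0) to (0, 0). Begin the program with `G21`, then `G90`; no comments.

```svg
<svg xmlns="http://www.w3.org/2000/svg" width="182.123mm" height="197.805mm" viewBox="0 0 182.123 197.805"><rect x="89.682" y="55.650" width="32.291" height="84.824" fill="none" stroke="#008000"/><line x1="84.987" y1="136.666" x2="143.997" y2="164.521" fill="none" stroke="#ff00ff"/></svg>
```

G21
G90
G0 X89.682 Y142.155
M4 S899
G1 X121.973 Y142.155 F1032
G1 X121.973 Y57.331 F1032
G1 X89.682 Y57.331 F1032
G1 X89.682 Y142.155 F1032
M5
G0 X84.987 Y61.139
M4 S614
G1 X143.997 Y33.284 F1475
M5
G0 X0.000 Y0.000

viewBox `0 0 182.123 197.805` with mm width/height → 1 unit = 1 mm. Flip: y_m = 197.805 − y_svg.

**Shape 1** — `<rect>` rectangle, stroke `#008000` → cut (S899, F1032). Machine vertices: (89.682,142.155) → (121.973,142.155) → (121.973,57.331) → (89.682,57.331) → (89.682,142.155). Closed: final G1 returns to the first vertex.

**Shape 2** — `<line>` line segment, stroke `#ff00ff` → score (S614, F1475). Machine vertices: (84.987,61.139) → (143.997,33.284). Open path.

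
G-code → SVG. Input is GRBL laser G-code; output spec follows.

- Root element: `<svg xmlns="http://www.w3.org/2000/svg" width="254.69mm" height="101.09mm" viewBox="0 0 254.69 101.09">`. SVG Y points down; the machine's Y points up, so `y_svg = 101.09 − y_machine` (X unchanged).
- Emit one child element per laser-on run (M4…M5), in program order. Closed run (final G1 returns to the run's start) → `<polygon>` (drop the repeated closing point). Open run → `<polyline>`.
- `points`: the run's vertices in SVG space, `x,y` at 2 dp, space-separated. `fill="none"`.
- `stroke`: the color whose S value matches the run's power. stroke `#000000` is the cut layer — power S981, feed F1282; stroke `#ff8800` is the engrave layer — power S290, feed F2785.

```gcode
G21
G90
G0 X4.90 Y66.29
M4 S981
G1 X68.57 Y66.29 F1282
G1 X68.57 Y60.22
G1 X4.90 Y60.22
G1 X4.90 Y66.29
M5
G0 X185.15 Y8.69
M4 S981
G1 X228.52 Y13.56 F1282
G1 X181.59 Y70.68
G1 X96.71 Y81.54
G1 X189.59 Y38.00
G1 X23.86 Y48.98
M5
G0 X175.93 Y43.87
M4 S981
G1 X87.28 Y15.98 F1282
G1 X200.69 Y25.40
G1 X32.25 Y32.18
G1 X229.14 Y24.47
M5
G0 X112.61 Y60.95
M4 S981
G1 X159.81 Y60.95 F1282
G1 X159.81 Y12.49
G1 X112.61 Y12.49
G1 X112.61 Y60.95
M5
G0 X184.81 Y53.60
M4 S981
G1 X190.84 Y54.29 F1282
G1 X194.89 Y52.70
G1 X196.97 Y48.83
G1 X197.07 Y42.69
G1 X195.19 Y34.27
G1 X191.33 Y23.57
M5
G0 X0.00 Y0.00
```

Each laser-on run becomes one SVG element. Flip Y back into SVG space with y_svg = 101.09 − y_machine. Every run uses S981, so all elements get stroke `#000000` (cut).

Run 1: The run returns to its start, so emit a `<polygon>` with points (Y-flipped): 4.90,34.80 68.57,34.80 68.57,40.87 4.90,40.87.

Run 2: The run is open, so emit a `<polyline>` with points (Y-flipped): 185.15,92.40 228.52,87.53 181.59,30.41 96.71,19.55 189.59,63.09 23.86,52.11.

Run 3: The run is open, so emit a `<polyline>` with points (Y-flipped): 175.93,57.22 87.28,85.11 200.69,75.69 32.25,68.91 229.14,76.62.

Run 4: The run returns to its start, so emit a `<polygon>` with points (Y-flipped): 112.61,40.14 159.81,40.14 159.81,88.60 112.61,88.60.

Run 5: The run is open, so emit a `<polyline>` with points (Y-flipped): 184.81,47.49 190.84,46.80 194.89,48.39 196.97,52.26 197.07,58.40 195.19,66.82 191.33,77.52.

<svg xmlns="http://www.w3.org/2000/svg" width="254.69mm" height="101.09mm" viewBox="0 0 254.69 101.09">
  <polygon points="4.90,34.80 68.57,34.80 68.57,40.87 4.90,40.87" fill="none" stroke="#000000"/>
  <polyline points="185.15,92.40 228.52,87.53 181.59,30.41 96.71,19.55 189.59,63.09 23.86,52.11" fill="none" stroke="#000000"/>
  <polyline points="175.93,57.22 87.28,85.11 200.69,75.69 32.25,68.91 229.14,76.62" fill="none" stroke="#000000"/>
  <polygon points="112.61,40.14 159.81,40.14 159.81,88.60 112.61,88.60" fill="none" stroke="#000000"/>
  <polyline points="184.81,47.49 190.84,46.80 194.89,48.39 196.97,52.26 197.07,58.40 195.19,66.82 191.33,77.52" fill="none" stroke="#000000"/>
</svg>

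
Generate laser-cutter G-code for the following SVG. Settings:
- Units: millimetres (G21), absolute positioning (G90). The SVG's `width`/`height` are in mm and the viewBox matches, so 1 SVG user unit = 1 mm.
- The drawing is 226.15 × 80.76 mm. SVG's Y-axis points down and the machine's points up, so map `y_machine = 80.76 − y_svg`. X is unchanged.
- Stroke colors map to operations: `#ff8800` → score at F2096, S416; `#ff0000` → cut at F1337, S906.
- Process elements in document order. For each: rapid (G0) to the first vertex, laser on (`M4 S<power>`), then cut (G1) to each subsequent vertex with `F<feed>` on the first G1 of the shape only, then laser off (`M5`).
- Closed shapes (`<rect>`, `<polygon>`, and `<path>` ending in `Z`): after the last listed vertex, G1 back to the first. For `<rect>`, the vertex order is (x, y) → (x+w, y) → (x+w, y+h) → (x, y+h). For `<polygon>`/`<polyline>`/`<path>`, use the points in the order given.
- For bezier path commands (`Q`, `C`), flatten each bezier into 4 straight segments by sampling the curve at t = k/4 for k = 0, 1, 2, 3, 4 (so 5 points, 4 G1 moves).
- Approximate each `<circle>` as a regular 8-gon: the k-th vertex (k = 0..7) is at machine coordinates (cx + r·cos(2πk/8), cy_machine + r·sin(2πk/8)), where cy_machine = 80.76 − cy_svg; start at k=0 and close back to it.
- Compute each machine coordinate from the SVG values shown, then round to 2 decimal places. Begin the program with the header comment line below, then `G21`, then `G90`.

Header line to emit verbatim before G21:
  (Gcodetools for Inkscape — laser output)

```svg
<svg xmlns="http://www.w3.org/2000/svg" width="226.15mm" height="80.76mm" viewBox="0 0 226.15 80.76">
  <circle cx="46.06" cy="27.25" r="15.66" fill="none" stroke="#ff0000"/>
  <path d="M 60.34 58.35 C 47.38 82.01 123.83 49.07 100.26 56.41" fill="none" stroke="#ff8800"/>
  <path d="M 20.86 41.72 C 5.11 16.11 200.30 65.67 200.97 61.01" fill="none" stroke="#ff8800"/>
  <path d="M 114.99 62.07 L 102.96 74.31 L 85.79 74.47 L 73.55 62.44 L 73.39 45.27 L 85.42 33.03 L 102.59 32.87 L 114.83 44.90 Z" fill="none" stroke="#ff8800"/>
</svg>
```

1 u = 1 mm; y_m = 80.76 − y.

[1] `<circle>` circle, #ff0000→cut S906 F1337: (61.72,53.51) → (57.13,64.58) → (46.06,69.17) → (34.99,64.58) → (30.40,53.51) → (34.99,42.44) → (46.06,37.85) → (57.13,42.44) → (61.72,53.51) (closed)

[2] `<path>` cubic bezier, #ff8800→score S416 F2096: (60.34,22.41) → (64.42,13.76) → (84.28,17.26) → (102.14,23.82) → (100.26,24.35)

[3] `<path>` cubic bezier, #ff8800→score S416 F2096: (20.86,39.04) → (42.26,46.17) → (104.76,37.25) → (170.33,24.40) → (200.97,19.75)

[4] `<path>` regular polygon, #ff8800→score S416 F2096: (114.99,18.69) → (102.96,6.45) → (85.79,6.29) → (73.55,18.32) → (73.39,35.49) → (85.42,47.73) → (102.59,47.89) → (114.83,35.86) → (114.99,18.69) (closed)

(Gcodetools for Inkscape — laser output)
G21
G90
G0 X61.72 Y53.51
M4 S906
G1 X57.13 Y64.58 F1337
G1 X46.06 Y69.17
G1 X34.99 Y64.58
G1 X30.40 Y53.51
G1 X34.99 Y42.44
G1 X46.06 Y37.85
G1 X57.13 Y42.44
G1 X61.72 Y53.51
M5
G0 X60.34 Y22.41
M4 S416
G1 X64.42 Y13.76 F2096
G1 X84.28 Y17.26
G1 X102.14 Y23.82
G1 X100.26 Y24.35
M5
G0 X20.86 Y39.04
M4 S416
G1 X42.26 Y46.17 F2096
G1 X104.76 Y37.25
G1 X170.33 Y24.40
G1 X200.97 Y19.75
M5
G0 X114.99 Y18.69
M4 S416
G1 X102.96 Y6.45 F2096
G1 X85.79 Y6.29
G1 X73.55 Y18.32
G1 X73.39 Y35.49
G1 X85.42 Y47.73
G1 X102.59 Y47.89
G1 X114.83 Y35.86
G1 X114.99 Y18.69
M5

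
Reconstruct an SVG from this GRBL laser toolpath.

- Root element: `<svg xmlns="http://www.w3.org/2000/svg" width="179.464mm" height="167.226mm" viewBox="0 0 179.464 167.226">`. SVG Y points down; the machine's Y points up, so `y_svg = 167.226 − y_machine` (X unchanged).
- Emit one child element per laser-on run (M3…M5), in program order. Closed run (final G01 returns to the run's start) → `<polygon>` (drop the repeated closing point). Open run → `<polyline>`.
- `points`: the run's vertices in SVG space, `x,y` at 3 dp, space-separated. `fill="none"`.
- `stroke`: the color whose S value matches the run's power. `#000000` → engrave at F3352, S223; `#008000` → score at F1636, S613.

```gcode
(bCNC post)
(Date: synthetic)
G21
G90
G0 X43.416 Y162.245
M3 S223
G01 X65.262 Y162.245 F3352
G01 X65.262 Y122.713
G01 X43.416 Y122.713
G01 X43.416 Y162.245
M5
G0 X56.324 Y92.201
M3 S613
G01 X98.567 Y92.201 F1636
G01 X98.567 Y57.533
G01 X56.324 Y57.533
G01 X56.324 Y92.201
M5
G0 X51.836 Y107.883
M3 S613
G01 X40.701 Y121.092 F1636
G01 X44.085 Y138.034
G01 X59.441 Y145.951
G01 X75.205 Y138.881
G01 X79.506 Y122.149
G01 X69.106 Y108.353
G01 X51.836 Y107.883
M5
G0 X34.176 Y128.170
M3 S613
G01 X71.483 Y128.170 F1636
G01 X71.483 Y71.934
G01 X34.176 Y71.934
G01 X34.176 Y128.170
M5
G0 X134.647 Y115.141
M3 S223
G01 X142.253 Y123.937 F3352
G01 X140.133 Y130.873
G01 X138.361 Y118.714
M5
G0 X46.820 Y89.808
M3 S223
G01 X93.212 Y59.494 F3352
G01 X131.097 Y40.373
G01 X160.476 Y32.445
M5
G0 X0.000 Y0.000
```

<svg xmlns="http://www.w3.org/2000/svg" width="179.464mm" height="167.226mm" viewBox="0 0 179.464 167.226">
  <polygon points="43.416,4.981 65.262,4.981 65.262,44.513 43.416,44.513" fill="none" stroke="#000000"/>
  <polygon points="56.324,75.025 98.567,75.025 98.567,109.693 56.324,109.693" fill="none" stroke="#008000"/>
  <polygon points="51.836,59.343 40.701,46.134 44.085,29.192 59.441,21.275 75.205,28.345 79.506,45.077 69.106,58.873" fill="none" stroke="#008000"/>
  <polygon points="34.176,39.056 71.483,39.056 71.483,95.292 34.176,95.292" fill="none" stroke="#008000"/>
  <polyline points="134.647,52.085 142.253,43.289 140.133,36.353 138.361,48.512" fill="none" stroke="#000000"/>
  <polyline points="46.820,77.418 93.212,107.732 131.097,126.853 160.476,134.781" fill="none" stroke="#000000"/>
</svg>

y_svg = 167.226 − y_m.

[1] S223→`#000000` (engrave); closed run; points: 43.416,4.981 65.262,4.981 65.262,44.513 43.416,44.513

[2] S613→`#008000` (score); closed run; points: 56.324,75.025 98.567,75.025 98.567,109.693 56.324,109.693

[3] S613→`#008000` (score); closed run; points: 51.836,59.343 40.701,46.134 44.085,29.192 59.441,21.275 75.205,28.345 79.506,45.077 69.106,58.873

[4] S613→`#008000` (score); closed run; points: 34.176,39.056 71.483,39.056 71.483,95.292 34.176,95.292

[5] S223→`#000000` (engrave); open run; points: 134.647,52.085 142.253,43.289 140.133,36.353 138.361,48.512

[6] S223→`#000000` (engrave); open run; points: 46.820,77.418 93.212,107.732 131.097,126.853 160.476,134.781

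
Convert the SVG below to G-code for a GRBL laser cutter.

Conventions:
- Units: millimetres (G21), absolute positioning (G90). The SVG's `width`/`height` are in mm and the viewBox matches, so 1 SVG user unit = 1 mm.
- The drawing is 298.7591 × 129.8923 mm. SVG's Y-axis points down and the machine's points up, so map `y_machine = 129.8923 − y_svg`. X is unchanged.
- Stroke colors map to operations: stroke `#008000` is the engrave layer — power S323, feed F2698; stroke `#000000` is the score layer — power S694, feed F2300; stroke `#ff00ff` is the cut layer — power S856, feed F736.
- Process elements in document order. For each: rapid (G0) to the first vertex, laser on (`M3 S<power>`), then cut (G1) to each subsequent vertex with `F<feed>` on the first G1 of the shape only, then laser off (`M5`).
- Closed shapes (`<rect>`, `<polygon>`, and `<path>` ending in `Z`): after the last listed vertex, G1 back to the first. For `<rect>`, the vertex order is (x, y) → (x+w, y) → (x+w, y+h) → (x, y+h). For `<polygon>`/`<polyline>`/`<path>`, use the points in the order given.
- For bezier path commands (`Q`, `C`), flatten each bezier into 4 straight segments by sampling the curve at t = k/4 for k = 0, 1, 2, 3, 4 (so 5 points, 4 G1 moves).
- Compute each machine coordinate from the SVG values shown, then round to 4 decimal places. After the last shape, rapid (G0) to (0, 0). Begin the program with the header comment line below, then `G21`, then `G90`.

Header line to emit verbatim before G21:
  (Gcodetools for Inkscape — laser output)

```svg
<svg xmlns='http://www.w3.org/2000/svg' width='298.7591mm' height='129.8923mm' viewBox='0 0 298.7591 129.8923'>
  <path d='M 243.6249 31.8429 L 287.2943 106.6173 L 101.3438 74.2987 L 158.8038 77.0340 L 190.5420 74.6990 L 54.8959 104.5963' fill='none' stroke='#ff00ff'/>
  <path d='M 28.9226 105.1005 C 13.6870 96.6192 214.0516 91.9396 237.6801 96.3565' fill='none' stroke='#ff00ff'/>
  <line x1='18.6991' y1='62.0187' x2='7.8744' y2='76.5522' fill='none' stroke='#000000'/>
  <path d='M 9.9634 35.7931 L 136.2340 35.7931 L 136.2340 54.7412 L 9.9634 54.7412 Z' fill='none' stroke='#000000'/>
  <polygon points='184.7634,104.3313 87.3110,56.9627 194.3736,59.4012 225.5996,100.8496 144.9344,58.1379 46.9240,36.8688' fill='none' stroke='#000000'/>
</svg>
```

viewBox `0 0 298.7591 129.8923` with mm width/height → 1 unit = 1 mm. Flip: y_m = 129.8923 − y_svg.

**Shape 1** — `<path>` open polyline, stroke `#ff00ff` → cut (S856, F736). Machine vertices: (243.6249,98.0494) → (287.2943,23.2750) → (101.3438,55.5936) → (158.8038,52.8583) → (190.5420,55.1933) → (54.8959,25.2960). Open path.

**Shape 2** — `<path>` cubic bezier, stroke `#ff00ff` → cut (S856, F736). Control points (SVG): P0=(28.9226,105.1005), P1=(13.6870,96.6192), P2=(214.0516,91.9396), P3=(237.6801,96.3565); sampled at t=k/4. Machine vertices: (28.9226,24.7918) → (51.7907,30.3572) → (118.7273,34.0006) → (192.9510,35.2256) → (237.6801,33.5358). Open path.

**Shape 3** — `<line>` line segment, stroke `#000000` → score (S694, F2300). Machine vertices: (18.6991,67.8736) → (7.8744,53.3401). Open path.

**Shape 4** — `<path>` rectangle, stroke `#000000` → score (S694, F2300). Machine vertices: (9.9634,94.0992) → (136.2340,94.0992) → (136.2340,75.1511) → (9.9634,75.1511) → (9.9634,94.0992). Closed: final G1 returns to the first vertex.

**Shape 5** — `<polygon>` closed polygon, stroke `#000000` → score (S694, F2300). Machine vertices: (184.7634,25.5610) → (87.3110,72.9296) → (194.3736,70.4911) → (225.5996,29.0427) → (144.9344,71.7544) → (46.9240,93.0235) → (184.7634,25.5610). Closed: final G1 returns to the first vertex.

(Gcodetools for Inkscape — laser output)
G21
G90
G0 X243.6249 Y98.0494
M3 S856
G1 X287.2943 Y23.2750 F736
G1 X101.3438 Y55.5936
G1 X158.8038 Y52.8583
G1 X190.5420 Y55.1933
G1 X54.8959 Y25.2960
M5
G0 X28.9226 Y24.7918
M3 S856
G1 X51.7907 Y30.3572 F736
G1 X118.7273 Y34.0006
G1 X192.9510 Y35.2256
G1 X237.6801 Y33.5358
M5
G0 X18.6991 Y67.8736
M3 S694
G1 X7.8744 Y53.3401 F2300
M5
G0 X9.9634 Y94.0992
M3 S694
G1 X136.2340 Y94.0992 F2300
G1 X136.2340 Y75.1511
G1 X9.9634 Y75.1511
G1 X9.9634 Y94.0992
M5
G0 X184.7634 Y25.5610
M3 S694
G1 X87.3110 Y72.9296 F2300
G1 X194.3736 Y70.4911
G1 X225.5996 Y29.0427
G1 X144.9344 Y71.7544
G1 X46.9240 Y93.0235
G1 X184.7634 Y25.5610
M5
G0 X0.0000 Y0.0000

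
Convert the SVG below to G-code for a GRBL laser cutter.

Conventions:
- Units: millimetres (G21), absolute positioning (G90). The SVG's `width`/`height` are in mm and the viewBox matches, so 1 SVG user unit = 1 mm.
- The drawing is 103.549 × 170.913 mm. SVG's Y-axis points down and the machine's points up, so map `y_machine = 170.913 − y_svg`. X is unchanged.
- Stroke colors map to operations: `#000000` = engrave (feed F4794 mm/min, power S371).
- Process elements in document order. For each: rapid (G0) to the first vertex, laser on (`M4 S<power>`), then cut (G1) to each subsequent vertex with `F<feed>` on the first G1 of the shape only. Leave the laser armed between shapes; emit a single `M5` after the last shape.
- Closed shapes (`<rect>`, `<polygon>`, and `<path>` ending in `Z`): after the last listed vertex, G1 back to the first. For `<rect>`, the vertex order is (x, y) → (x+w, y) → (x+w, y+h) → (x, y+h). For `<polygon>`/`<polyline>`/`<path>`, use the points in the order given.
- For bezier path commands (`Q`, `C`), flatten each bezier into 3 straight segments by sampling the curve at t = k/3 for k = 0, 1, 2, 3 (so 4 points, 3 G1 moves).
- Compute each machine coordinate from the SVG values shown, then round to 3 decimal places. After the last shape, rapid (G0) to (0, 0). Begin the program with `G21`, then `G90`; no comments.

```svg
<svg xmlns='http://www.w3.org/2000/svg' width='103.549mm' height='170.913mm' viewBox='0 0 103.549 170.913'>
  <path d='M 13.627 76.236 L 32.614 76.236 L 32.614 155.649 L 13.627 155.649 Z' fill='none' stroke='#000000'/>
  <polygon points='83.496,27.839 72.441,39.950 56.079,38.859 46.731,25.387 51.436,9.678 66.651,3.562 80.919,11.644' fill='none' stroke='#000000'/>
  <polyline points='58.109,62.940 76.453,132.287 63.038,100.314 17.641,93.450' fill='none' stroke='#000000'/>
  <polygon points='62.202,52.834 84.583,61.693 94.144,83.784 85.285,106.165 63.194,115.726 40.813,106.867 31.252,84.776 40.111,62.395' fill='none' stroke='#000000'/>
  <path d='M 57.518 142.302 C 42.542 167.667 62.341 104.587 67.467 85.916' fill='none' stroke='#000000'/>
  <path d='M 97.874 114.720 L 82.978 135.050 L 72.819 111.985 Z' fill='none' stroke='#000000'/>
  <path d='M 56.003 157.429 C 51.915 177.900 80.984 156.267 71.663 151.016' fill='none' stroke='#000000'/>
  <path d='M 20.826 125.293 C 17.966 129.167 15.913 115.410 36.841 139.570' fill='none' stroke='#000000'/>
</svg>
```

1 u = 1 mm; y_m = 170.913 − y.

[1] `<path>` rectangle, #000000→engrave S371 F4794: (13.627,94.677) → (32.614,94.677) → (32.614,15.264) → (13.627,15.264) → (13.627,94.677) (closed)

[2] `<polygon>` regular polygon, #000000→engrave S371 F4794: (83.496,143.074) → (72.441,130.963) → (56.079,132.054) → (46.731,145.526) → (51.436,161.235) → (66.651,167.351) → (80.919,159.269) → (83.496,143.074) (closed)

[3] `<polyline>` open polyline, #000000→engrave S371 F4794: (58.109,107.973) → (76.453,38.626) → (63.038,70.599) → (17.641,77.463)

[4] `<polygon>` regular polygon, #000000→engrave S371 F4794: (62.202,118.079) → (84.583,109.220) → (94.144,87.129) → (85.285,64.748) → (63.194,55.187) → (40.813,64.046) → (31.252,86.137) → (40.111,108.518) → (62.202,118.079) (closed)

[5] `<path>` cubic bezier, #000000→engrave S371 F4794: (57.518,28.611) → (52.302,27.807) → (59.281,56.444) → (67.467,84.997)

[6] `<path>` regular polygon, #000000→engrave S371 F4794: (97.874,56.193) → (82.978,35.863) → (72.819,58.928) → (97.874,56.193) (closed)

[7] `<path>` cubic bezier, #000000→engrave S371 F4794: (56.003,13.484) → (60.317,4.882) → (70.837,11.351) → (71.663,19.897)

[8] `<path>` cubic bezier, #000000→engrave S371 F4794: (20.826,45.620) → (19.056,45.566) → (22.752,44.921) → (36.841,31.343)

G21
G90
G0 X13.627 Y94.677
M4 S371
G1 X32.614 Y94.677 F4794
G1 X32.614 Y15.264
G1 X13.627 Y15.264
G1 X13.627 Y94.677
G0 X83.496 Y143.074
M4 S371
G1 X72.441 Y130.963 F4794
G1 X56.079 Y132.054
G1 X46.731 Y145.526
G1 X51.436 Y161.235
G1 X66.651 Y167.351
G1 X80.919 Y159.269
G1 X83.496 Y143.074
G0 X58.109 Y107.973
M4 S371
G1 X76.453 Y38.626 F4794
G1 X63.038 Y70.599
G1 X17.641 Y77.463
G0 X62.202 Y118.079
M4 S371
G1 X84.583 Y109.220 F4794
G1 X94.144 Y87.129
G1 X85.285 Y64.748
G1 X63.194 Y55.187
G1 X40.813 Y64.046
G1 X31.252 Y86.137
G1 X40.111 Y108.518
G1 X62.202 Y118.079
G0 X57.518 Y28.611
M4 S371
G1 X52.302 Y27.807 F4794
G1 X59.281 Y56.444
G1 X67.467 Y84.997
G0 X97.874 Y56.193
M4 S371
G1 X82.978 Y35.863 F4794
G1 X72.819 Y58.928
G1 X97.874 Y56.193
G0 X56.003 Y13.484
M4 S371
G1 X60.317 Y4.882 F4794
G1 X70.837 Y11.351
G1 X71.663 Y19.897
G0 X20.826 Y45.620
M4 S371
G1 X19.056 Y45.566 F4794
G1 X22.752 Y44.921
G1 X36.841 Y31.343
M5
G0 X0.000 Y0.000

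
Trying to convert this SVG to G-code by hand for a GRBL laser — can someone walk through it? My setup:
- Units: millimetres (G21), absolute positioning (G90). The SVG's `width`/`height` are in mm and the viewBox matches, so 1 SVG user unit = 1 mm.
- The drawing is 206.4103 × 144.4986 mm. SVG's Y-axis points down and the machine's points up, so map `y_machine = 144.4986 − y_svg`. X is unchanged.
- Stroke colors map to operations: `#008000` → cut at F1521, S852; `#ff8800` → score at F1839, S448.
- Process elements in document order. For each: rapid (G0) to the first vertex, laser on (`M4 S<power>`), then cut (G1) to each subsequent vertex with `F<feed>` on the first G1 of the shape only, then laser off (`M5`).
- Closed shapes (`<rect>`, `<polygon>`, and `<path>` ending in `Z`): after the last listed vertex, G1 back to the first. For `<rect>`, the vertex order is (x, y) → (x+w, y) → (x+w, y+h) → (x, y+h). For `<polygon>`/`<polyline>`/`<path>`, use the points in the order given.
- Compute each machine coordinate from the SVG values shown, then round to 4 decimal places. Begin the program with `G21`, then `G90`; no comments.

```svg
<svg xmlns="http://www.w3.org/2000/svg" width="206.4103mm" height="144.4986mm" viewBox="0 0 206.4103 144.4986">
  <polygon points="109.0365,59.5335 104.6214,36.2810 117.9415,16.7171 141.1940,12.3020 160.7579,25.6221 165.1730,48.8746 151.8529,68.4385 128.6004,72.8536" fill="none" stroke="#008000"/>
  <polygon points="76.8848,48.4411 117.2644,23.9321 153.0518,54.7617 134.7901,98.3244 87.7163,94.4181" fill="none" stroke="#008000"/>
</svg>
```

viewBox `0 0 206.4103 144.4986` with mm width/height → 1 unit = 1 mm. Flip: y_m = 144.4986 − y_svg.

**Shape 1** — `<polygon>` regular polygon, stroke `#008000` → cut (S852, F1521). Machine vertices: (109.0365,84.9651) → (104.6214,108.2176) → (117.9415,127.7815) → (141.1940,132.1966) → (160.7579,118.8765) → (165.1730,95.6240) → (151.8529,76.0601) → (128.6004,71.6450) → (109.0365,84.9651). Closed: final G1 returns to the first vertex.

**Shape 2** — `<polygon>` regular polygon, stroke `#008000` → cut (S852, F1521). Machine vertices: (76.8848,96.0575) → (117.2644,120.5665) → (153.0518,89.7369) → (134.7901,46.1742) → (87.7163,50.0805) → (76.8848,96.0575). Closed: final G1 returns to the first vertex.

G21
G90
G0 X109.0365 Y84.9651
M4 S852
G1 X104.6214 Y108.2176 F1521
G1 X117.9415 Y127.7815
G1 X141.1940 Y132.1966
G1 X160.7579 Y118.8765
G1 X165.1730 Y95.6240
G1 X151.8529 Y76.0601
G1 X128.6004 Y71.6450
G1 X109.0365 Y84.9651
M5
G0 X76.8848 Y96.0575
M4 S852
G1 X117.2644 Y120.5665 F1521
G1 X153.0518 Y89.7369
G1 X134.7901 Y46.1742
G1 X87.7163 Y50.0805
G1 X76.8848 Y96.0575
M5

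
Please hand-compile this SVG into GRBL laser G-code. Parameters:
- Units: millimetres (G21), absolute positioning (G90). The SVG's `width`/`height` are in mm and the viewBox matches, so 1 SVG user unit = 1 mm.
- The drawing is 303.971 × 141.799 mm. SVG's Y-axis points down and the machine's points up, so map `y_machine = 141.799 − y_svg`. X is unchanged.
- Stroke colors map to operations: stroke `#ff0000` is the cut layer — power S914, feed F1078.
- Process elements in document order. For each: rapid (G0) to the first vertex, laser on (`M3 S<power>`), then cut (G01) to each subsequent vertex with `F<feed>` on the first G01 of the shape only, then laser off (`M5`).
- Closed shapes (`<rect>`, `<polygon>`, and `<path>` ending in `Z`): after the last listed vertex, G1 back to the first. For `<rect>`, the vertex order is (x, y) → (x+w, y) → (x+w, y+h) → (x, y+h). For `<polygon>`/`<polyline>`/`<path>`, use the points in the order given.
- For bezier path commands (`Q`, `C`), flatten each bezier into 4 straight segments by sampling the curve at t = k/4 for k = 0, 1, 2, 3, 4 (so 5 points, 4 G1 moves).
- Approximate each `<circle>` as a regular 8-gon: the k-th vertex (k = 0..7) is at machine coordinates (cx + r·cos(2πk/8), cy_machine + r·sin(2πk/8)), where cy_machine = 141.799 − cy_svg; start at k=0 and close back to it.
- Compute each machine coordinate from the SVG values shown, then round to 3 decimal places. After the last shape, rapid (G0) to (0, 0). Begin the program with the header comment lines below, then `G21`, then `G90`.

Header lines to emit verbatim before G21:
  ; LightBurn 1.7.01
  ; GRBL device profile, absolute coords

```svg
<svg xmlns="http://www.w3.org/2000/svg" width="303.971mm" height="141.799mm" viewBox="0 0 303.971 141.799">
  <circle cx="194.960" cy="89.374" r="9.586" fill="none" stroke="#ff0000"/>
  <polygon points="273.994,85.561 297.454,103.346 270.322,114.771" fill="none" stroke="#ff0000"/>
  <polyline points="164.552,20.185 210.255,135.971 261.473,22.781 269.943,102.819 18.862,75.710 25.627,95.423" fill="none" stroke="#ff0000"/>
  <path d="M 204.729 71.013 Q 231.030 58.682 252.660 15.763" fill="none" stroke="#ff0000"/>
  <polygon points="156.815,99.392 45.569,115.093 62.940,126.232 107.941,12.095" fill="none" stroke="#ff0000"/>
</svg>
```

; LightBurn 1.7.01
; GRBL device profile, absolute coords
G21
G90
G0 X204.546 Y52.425
M3 S914
G01 X201.738 Y59.203 F1078
G01 X194.960 Y62.011
G01 X188.182 Y59.203
G01 X185.374 Y52.425
G01 X188.182 Y45.647
G01 X194.960 Y42.839
G01 X201.738 Y45.647
G01 X204.546 Y52.425
M5
G0 X273.994 Y56.238
M3 S914
G01 X297.454 Y38.453 F1078
G01 X270.322 Y27.028
G01 X273.994 Y56.238
M5
G0 X164.552 Y121.614
M3 S914
G01 X210.255 Y5.828 F1078
G01 X261.473 Y119.018
G01 X269.943 Y38.980
G01 X18.862 Y66.089
G01 X25.627 Y46.376
M5
G0 X204.729 Y70.786
M3 S914
G01 X217.588 Y78.863 F1078
G01 X229.862 Y90.764
G01 X241.553 Y106.488
G01 X252.660 Y126.036
M5
G0 X156.815 Y42.407
M3 S914
G01 X45.569 Y26.706 F1078
G01 X62.940 Y15.567
G01 X107.941 Y129.704
G01 X156.815 Y42.407
M5
G0 X0.000 Y0.000

Since the viewBox matches the mm dimensions, user units are millimetres directly. The only transform is the Y-flip y_m = 141.799 − y_svg.

Shape 1 is a circle drawn with `<circle>`. Its stroke #ff0000 means cut at S914, F1078. After flipping Y the toolpath is (204.546,52.425) → (201.738,59.203) → (194.960,62.011) → (188.182,59.203) → (185.374,52.425) → (188.182,45.647) → (194.960,42.839) → (201.738,45.647) → (204.546,52.425), returning to the start.

Shape 2 is a regular polygon drawn with `<polygon>`. Its stroke #ff0000 means cut at S914, F1078. After flipping Y the toolpath is (273.994,56.238) → (297.454,38.453) → (270.322,27.028) → (273.994,56.238), returning to the start.

Shape 3 is a open polyline drawn with `<polyline>`. Its stroke #ff0000 means cut at S914, F1078. After flipping Y the toolpath is (164.552,121.614) → (210.255,5.828) → (261.473,119.018) → (269.943,38.980) → (18.862,66.089) → (25.627,46.376).

Shape 4 is a quadratic bezier drawn with `<path>`. Its stroke #ff0000 means cut at S914, F1078. After flipping Y the toolpath is (204.729,70.786) → (217.588,78.863) → (229.862,90.764) → (241.553,106.488) → (252.660,126.036).

Shape 5 is a closed polygon drawn with `<polygon>`. Its stroke #ff0000 means cut at S914, F1078. After flipping Y the toolpath is (156.815,42.407) → (45.569,26.706) → (62.940,15.567) → (107.941,129.704) → (156.815,42.407), returning to the start.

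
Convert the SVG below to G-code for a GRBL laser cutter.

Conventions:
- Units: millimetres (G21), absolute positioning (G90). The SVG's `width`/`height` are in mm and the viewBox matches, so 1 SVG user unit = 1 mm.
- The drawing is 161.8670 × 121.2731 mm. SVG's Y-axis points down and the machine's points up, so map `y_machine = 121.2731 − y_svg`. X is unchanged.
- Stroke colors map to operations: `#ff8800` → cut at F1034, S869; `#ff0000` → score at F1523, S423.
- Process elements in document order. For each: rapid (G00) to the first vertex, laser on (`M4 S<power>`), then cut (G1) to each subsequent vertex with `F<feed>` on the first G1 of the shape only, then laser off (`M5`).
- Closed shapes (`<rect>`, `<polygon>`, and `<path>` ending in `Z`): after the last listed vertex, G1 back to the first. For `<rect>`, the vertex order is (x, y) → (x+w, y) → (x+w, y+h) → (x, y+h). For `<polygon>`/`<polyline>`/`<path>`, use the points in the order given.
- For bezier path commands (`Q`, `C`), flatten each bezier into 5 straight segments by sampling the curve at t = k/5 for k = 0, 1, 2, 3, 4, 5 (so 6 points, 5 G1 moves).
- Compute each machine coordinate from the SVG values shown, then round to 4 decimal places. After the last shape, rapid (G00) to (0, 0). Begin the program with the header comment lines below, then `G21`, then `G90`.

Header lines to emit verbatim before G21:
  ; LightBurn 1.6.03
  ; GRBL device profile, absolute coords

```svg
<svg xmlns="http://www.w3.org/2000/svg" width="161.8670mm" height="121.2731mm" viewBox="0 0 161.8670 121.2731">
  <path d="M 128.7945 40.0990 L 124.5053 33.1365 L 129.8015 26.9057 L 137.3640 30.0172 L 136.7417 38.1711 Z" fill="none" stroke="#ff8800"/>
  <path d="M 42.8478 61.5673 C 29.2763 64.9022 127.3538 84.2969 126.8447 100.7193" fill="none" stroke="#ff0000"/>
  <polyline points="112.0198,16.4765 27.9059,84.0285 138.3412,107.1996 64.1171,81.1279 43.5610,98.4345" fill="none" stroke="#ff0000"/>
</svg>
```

Since the viewBox matches the mm dimensions, user units are millimetres directly. The only transform is the Y-flip y_m = 121.2731 − y_svg.

Shape 1 is a regular polygon drawn with `<path>`. Its stroke #ff8800 means cut at S869, F1034. After flipping Y the toolpath is (128.7945,81.1741) → (124.5053,88.1366) → (129.8015,94.3674) → (137.3640,91.2559) → (136.7417,83.1020) → (128.7945,81.1741), returning to the start.

Shape 2 is a cubic bezier drawn with `<path>`. Its stroke #ff0000 means score at S423, F1523. After flipping Y the toolpath is (42.8478,59.7058) → (46.4209,55.9299) → (66.6984,49.2133) → (93.5891,40.4693) → (117.0017,30.6117) → (126.8447,20.5538).

Shape 3 is a open polyline drawn with `<polyline>`. Its stroke #ff0000 means score at S423, F1523. After flipping Y the toolpath is (112.0198,104.7966) → (27.9059,37.2446) → (138.3412,14.0735) → (64.1171,40.1452) → (43.5610,22.8386).

; LightBurn 1.6.03
; GRBL device profile, absolute coords
G21
G90
G00 X128.7945 Y81.1741
M4 S869
G1 X124.5053 Y88.1366 F1034
G1 X129.8015 Y94.3674
G1 X137.3640 Y91.2559
G1 X136.7417 Y83.1020
G1 X128.7945 Y81.1741
M5
G00 X42.8478 Y59.7058
M4 S423
G1 X46.4209 Y55.9299 F1523
G1 X66.6984 Y49.2133
G1 X93.5891 Y40.4693
G1 X117.0017 Y30.6117
G1 X126.8447 Y20.5538
M5
G00 X112.0198 Y104.7966
M4 S423
G1 X27.9059 Y37.2446 F1523
G1 X138.3412 Y14.0735
G1 X64.1171 Y40.1452
G1 X43.5610 Y22.8386
M5
G00 X0.0000 Y0.0000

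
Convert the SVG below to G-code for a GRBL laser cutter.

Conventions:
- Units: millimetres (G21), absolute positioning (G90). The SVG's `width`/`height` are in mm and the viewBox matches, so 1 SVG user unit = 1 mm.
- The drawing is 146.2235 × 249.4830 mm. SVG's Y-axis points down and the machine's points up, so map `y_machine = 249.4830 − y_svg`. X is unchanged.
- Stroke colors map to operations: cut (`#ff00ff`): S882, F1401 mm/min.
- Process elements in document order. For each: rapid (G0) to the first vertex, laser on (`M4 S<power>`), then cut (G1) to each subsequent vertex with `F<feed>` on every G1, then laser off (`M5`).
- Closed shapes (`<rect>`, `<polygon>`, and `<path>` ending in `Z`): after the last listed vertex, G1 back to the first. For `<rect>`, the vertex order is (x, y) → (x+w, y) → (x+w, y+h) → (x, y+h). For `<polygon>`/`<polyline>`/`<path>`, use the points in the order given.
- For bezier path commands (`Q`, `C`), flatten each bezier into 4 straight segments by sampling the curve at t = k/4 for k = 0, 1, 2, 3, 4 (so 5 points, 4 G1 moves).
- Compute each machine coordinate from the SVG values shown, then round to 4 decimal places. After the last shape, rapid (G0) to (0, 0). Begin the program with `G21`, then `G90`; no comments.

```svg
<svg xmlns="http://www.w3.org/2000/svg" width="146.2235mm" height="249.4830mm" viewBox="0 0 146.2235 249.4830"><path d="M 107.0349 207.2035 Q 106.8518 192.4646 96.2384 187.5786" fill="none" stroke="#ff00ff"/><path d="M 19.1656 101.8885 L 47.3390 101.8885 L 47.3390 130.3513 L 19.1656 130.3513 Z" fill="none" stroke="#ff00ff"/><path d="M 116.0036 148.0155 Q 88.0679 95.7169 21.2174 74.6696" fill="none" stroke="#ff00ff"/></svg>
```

G21
G90
G0 X107.0349 Y42.2795
M4 S882
G1 X106.2915 Y49.0331 F1401
G1 X104.2442 Y54.5552 F1401
G1 X100.8932 Y58.8456 F1401
G1 X96.2384 Y61.9044 F1401
M5
G0 X19.1656 Y147.5945
M4 S882
G1 X47.3390 Y147.5945 F1401
G1 X47.3390 Y119.1317 F1401
G1 X19.1656 Y119.1317 F1401
G1 X19.1656 Y147.5945 F1401
M5
G0 X116.0036 Y101.4675
M4 S882
G1 X99.6036 Y125.6636 F1401
G1 X78.3392 Y145.9533 F1401
G1 X52.2105 Y162.3365 F1401
G1 X21.2174 Y174.8134 F1401
M5
G0 X0.0000 Y0.0000

viewBox `0 0 146.2235 249.4830` with mm width/height → 1 unit = 1 mm. Flip: y_m = 249.4830 − y_svg.

**Shape 1** — `<path>` quadratic bezier, stroke `#ff00ff` → cut (S882, F1401). Control points (SVG): P0=(107.0349,207.2035), P1=(106.8518,192.4646), P2=(96.2384,187.5786); sampled at t=k/4. Machine vertices: (107.0349,42.2795) → (106.2915,49.0331) → (104.2442,54.5552) → (100.8932,58.8456) → (96.2384,61.9044). Open path.

**Shape 2** — `<path>` rectangle, stroke `#ff00ff` → cut (S882, F1401). Machine vertices: (19.1656,147.5945) → (47.3390,147.5945) → (47.3390,119.1317) → (19.1656,119.1317) → (19.1656,147.5945). Closed: final G1 returns to the first vertex.

**Shape 3** — `<path>` quadratic bezier, stroke `#ff00ff` → cut (S882, F1401). Control points (SVG): P0=(116.0036,148.0155), P1=(88.0679,95.7169), P2=(21.2174,74.6696); sampled at t=k/4. Machine vertices: (116.0036,101.4675) → (99.6036,125.6636) → (78.3392,145.9533) → (52.2105,162.3365) → (21.2174,174.8134). Open path.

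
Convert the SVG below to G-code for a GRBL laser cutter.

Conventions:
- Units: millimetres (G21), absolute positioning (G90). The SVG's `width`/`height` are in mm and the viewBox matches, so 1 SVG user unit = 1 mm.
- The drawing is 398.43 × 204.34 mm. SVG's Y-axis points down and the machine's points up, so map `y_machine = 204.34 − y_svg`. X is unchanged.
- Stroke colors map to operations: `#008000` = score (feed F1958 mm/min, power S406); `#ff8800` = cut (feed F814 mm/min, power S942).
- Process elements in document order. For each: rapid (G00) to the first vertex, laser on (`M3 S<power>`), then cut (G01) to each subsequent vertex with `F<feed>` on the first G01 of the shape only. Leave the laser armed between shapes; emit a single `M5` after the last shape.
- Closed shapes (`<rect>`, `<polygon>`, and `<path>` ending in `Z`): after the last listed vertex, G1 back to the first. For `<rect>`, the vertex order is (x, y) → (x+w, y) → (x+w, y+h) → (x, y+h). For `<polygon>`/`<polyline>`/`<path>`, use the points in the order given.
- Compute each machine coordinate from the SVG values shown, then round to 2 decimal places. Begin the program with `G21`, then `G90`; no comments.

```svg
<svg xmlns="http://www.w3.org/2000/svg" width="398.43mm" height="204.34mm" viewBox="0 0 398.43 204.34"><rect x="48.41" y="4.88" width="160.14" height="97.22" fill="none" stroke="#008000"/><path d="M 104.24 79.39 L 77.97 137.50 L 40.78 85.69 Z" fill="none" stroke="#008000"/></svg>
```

G21
G90
G00 X48.41 Y199.46
M3 S406
G01 X208.55 Y199.46 F1958
G01 X208.55 Y102.24
G01 X48.41 Y102.24
G01 X48.41 Y199.46
G00 X104.24 Y124.95
M3 S406
G01 X77.97 Y66.84 F1958
G01 X40.78 Y118.65
G01 X104.24 Y124.95
M5

1 u = 1 mm; y_m = 204.34 − y.

[1] `<rect>` rectangle, #008000→score S406 F1958: (48.41,199.46) → (208.55,199.46) → (208.55,102.24) → (48.41,102.24) → (48.41,199.46) (closed)

[2] `<path>` regular polygon, #008000→score S406 F1958: (104.24,124.95) → (77.97,66.84) → (40.78,118.65) → (104.24,124.95) (closed)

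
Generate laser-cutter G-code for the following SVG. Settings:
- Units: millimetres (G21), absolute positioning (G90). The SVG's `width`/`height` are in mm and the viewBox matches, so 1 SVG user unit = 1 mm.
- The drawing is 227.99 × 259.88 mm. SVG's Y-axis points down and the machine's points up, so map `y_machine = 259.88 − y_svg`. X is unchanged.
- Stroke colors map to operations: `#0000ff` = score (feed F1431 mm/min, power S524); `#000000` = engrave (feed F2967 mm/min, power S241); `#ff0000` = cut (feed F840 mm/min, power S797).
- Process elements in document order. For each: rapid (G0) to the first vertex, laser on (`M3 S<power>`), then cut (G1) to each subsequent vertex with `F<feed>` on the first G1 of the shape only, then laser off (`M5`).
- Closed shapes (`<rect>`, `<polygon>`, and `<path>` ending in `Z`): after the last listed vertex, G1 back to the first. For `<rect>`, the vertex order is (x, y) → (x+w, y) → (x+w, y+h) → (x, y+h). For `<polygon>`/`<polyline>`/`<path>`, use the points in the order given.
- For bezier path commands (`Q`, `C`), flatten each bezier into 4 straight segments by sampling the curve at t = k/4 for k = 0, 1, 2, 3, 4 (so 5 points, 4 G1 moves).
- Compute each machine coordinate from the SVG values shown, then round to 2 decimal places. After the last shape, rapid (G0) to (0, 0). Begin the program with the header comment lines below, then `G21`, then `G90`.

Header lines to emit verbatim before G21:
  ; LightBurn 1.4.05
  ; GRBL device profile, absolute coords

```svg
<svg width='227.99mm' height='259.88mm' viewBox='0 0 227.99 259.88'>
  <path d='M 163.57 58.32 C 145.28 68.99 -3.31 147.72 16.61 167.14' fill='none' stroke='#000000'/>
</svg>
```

1 u = 1 mm; y_m = 259.88 − y.

[1] `<path>` cubic bezier, #000000→engrave S241 F2967: (163.57,201.56) → (130.09,182.79) → (75.76,150.43) → (28.60,116.44) → (16.61,92.74)

; LightBurn 1.4.05
; GRBL device profile, absolute coords
G21
G90
G0 X163.57 Y201.56
M3 S241
G1 X130.09 Y182.79 F2967
G1 X75.76 Y150.43
G1 X28.60 Y116.44
G1 X16.61 Y92.74
M5
G0 X0.00 Y0.00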